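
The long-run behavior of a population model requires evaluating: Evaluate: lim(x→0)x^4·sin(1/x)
Squeeze theorem: -|x^4| ≤ x^4·sin(1/x) ≤ |x^4|
Since x^4 → 0 as x → 0, by squeeze theorem the limit is 0

Answer: 0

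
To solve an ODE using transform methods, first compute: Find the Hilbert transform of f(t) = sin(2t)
The Hilbert transform shifts each frequency component by -pi/2.
H{sin(wt)}=-cos(wt)
With w=2: H{sin(2t)}=-cos(2t)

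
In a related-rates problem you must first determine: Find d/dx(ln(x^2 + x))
Chain rule: d/dx[ln(u)]=u'/u where u=x^2+x
u'=2x+1

Answer: (2x+1)/(x^2+x)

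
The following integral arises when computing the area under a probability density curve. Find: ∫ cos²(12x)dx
Using identity cos²(u) = (1 + cos(2u))/2:
∫ (1 + cos(24x))/2 dx = x/2 + sin(24x)/48 + C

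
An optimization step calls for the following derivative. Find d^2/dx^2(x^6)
Apply power rule 2 times:
d^1: 6x^5
d^2: 30x^4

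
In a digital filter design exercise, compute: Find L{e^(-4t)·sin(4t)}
First shifting: L{e^(at)f(t)}=F(s-a)
L{sin(4t)}=4/(s²+16)
Shift: 4/((s+4)²+16)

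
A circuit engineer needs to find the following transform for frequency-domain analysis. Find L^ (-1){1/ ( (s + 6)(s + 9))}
Partial fractions: 1/((s + 6)(s + 9)) = A/(s + 6) + B/(s + 9)
Cover-up: A = 1/(s + 9)|_{s = -6} = 1/3; B = 1/(s + 6)|_{s = -9} = -1/3
L^(-1) = (1/3)e^(-6t) - (1/3)e^(-9t)

Answer: (1/3)(e^(-6t) - e^(-9t))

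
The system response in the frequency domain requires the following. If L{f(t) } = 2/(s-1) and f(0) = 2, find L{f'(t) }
L{f'(t)}=s·F(s) - f(0)=2s/(s-1) - 2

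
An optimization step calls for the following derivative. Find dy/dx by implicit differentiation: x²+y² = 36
Differentiate both sides: 2x + 2y·(dy/dx) = 0
Solve: dy/dx = -2x/(2y) = -x/y

Answer: dy/dx = -x/y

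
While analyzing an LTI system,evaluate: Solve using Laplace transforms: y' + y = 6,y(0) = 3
Take L of both sides: sY(s)-3+Y(s) = 6/s
Y(s)(s+1) = 6/s+3
Y(s) = 6/(s(s+1))+3/(s+1)
Partial fractions: 6/(s(s+1)) = 6/s - 6/(s+1)
So Y(s) = 6/s - 3/(s+1)
Inverse transform (L^(-1){1/s} = 1, L^(-1){1/(s+1)} = e^(-t)):

Answer: y(t) = 6-3·e^(-t)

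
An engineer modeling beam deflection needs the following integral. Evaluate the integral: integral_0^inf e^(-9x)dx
integral_0^inf e^(-9x) dx=[-1/9 * e^(-9x)]_0^inf
=0 - (-1/9)=1/9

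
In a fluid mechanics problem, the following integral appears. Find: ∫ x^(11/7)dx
Power rule: ∫ x^(11/7) dx=x^(18/7)/(18/7) + C

Answer: (7/18)·x^(18/7) + C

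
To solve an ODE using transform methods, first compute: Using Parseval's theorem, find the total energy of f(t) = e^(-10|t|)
Parseval's theorem: E = integral |f(t)|^2 dt = (1/2pi) integral |F(omega)|^2 domega
E = integral_{-inf}^{inf} e^(-20|t|) dt = 2 * integral_0^inf e^(-20t) dt = 2/(2 * 10) = 1/10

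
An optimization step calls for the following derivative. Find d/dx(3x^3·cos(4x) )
Product rule: (fg)' = f'g + fg'
f = 3x^3, f' = 9x^2
g = cos(4x), g' = -4·sin(4x)

Answer: 9x^2·cos(4x) - 12x^3·sin(4x)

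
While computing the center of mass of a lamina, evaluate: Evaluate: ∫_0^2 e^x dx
Antiderivative: e^x
Evaluate: (e^2-1)

Answer: e^2-1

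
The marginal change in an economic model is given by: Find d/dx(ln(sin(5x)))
Chain rule: d/dx[ln(u)]=u'/u where u=sin(5x)
u'=5cos(5x)

Answer: (5cos(5x))/(sin(5x))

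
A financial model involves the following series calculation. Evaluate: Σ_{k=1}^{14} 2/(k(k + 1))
Partial fractions: 2/(k(k+1)) = 2/k - 2/(k+1)
Telescoping sum: 2(1-1/15) = 2·14/15

Answer: 28/15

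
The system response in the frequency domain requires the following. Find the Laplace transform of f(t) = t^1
L{t^n}=n!/s^(n+1)
L{t^1}=1!/s^2=1/s^2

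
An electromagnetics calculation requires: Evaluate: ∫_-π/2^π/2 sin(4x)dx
Antiderivative: -cos(4x)/4
Evaluate at bounds: [-cos(4·π/2)/4] - [-cos(4·-π/2)/4]
= (-(1) + (1))/4 = 0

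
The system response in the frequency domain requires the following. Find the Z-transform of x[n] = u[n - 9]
Using the time-shift property: Z{u[n-9]}=z^(-9) * z/(z-1)
=z^(-8)/(z-1)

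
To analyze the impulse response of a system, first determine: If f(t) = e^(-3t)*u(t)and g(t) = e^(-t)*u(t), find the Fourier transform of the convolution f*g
By the convolution theorem: F{f * g}=F(omega) * G(omega)
F(omega)=1/(3+j * omega), G(omega)=1/(1+j * omega)
F{f * g}=1/((3+j * omega)(1+j * omega))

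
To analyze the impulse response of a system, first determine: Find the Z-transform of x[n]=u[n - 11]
Using the time-shift property: Z{u[n-11]}=z^(-11) * z/(z-1)
=z^(-10)/(z-1)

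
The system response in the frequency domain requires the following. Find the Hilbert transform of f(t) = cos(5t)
The Hilbert transform shifts each frequency component by -pi/2.
H{cos(wt)} = sin(wt)
With w = 5: H{cos(5t)} = sin(5t)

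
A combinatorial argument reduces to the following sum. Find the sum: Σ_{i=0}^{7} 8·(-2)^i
Geometric series: S = a(1 - r^n)/(1 - r)
a = 8, r = -2, n = 8
S = 8(1 - 256)/3 = -680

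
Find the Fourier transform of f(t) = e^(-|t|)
Using the standard pair: F{e^(-a|t|)}=2a/(a^2+omega^2)
With a=1: F(omega)=2/(1+omega^2)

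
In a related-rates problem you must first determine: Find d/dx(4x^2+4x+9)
Power rule: d/dx(ax^n) = n·a·x^(n-1)
Term by term: 8·x+4

Answer: 8x+4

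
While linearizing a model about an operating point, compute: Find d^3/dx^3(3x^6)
Apply power rule 3 times:
d^1: 18x^5
d^2: 90x^4
d^3: 360x^3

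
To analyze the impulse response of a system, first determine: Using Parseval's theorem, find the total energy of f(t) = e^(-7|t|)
Parseval's theorem: E=integral |f(t)|^2 dt=(1/2pi) integral |F(omega)|^2 domega
E=integral_{-inf}^{inf} e^(-14|t|) dt=2*integral_0^inf e^(-14t) dt=2/(2*7)=1/7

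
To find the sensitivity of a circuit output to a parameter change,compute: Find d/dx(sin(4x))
Chain rule: d/dx[sin(u)] = cos(u)·u' where u = 4x
u' = 4

Answer: 4·cos(4x)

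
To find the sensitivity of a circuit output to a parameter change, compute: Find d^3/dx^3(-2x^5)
Apply power rule 3 times:
d^1: -10x^4
d^2: -40x^3
d^3: -120x^2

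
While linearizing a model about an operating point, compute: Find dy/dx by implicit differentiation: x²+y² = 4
Differentiate both sides: 2x+2y·(dy/dx)=0
Solve: dy/dx=-2x/(2y)=-x/y

Answer: dy/dx=-x/y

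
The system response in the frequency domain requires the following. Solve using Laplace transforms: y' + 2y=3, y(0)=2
Take L of both sides: sY(s)-2+2Y(s)=3/s
Y(s)(s+2)=3/s+2
Y(s)=3/(s(s+2))+2/(s+2)
Partial fractions: 3/(s(s+2))=(3/2)/s - (3/2)/(s+2)
So Y(s)=(3/2)/s+(1/2)/(s+2)
Inverse transform (L^(-1){1/s}=1, L^(-1){1/(s+2)}=e^(-2t)):

Answer: y(t)=3/2+(1/2)·e^(-2t)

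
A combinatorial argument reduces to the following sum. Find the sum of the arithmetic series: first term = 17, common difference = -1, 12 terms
Last term: a_n=17+(12-1)·-1=6
Sum=n(a_1+a_n)/2=12(17+6)/2=138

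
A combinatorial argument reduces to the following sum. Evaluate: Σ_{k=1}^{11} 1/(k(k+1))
Partial fractions: 1/(k(k + 1)) = 1/k - 1/(k + 1)
Telescoping sum: 1(1 - 1/12) = 1·11/12

Answer: 11/12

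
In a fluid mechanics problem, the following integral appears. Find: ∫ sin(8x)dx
Using substitution u=8x: ∫ sin(u) du/8=-cos(u)/8+C

Answer: (-1/8)cos(8x)+C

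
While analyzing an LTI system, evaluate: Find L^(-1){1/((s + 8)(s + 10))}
Partial fractions: 1/((s + 8)(s + 10)) = A/(s + 8) + B/(s + 10)
Cover-up: A = 1/(s + 10)|_{s = -8} = 1/2; B = 1/(s + 8)|_{s = -10} = -1/2
L^(-1) = (1/2)e^(-8t) - (1/2)e^(-10t)

Answer: (1/2)(e^(-8t) - e^(-10t))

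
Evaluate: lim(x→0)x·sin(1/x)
Squeeze theorem: -|x| ≤ x·sin(1/x) ≤ |x|
Since x → 0 as x → 0, by squeeze theorem the limit is 0

Answer: 0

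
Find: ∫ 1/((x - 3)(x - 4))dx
Partial fractions: 1/((x-3)(x-4)) = A/(x-3)+B/(x-4)
A = -1, B = 1
∫ [-1· 1/(x-3)+1· 1/(x-4)] dx
= (1)[ln|x-4| - ln|x-3|]+C

Answer: ln|(x-4)/(x-3)|+C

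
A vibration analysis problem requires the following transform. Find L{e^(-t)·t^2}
First shifting: L{e^(at)f(t)} = F(s-a)
L{t^2} = 2/s^3
Shift s → s+1: 2/(s+1)^3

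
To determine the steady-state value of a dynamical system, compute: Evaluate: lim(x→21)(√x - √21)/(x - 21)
Multiply by conjugate (√x + √21)/(√x + √21):
=(x - 21)/((x - 21)(√x + √21))=1/(√x + √21)
As x → 21: 1/(2√21)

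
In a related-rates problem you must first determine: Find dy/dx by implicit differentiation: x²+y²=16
Differentiate both sides: 2x + 2y·(dy/dx) = 0
Solve: dy/dx = -2x/(2y) = -x/y

Answer: dy/dx = -x/y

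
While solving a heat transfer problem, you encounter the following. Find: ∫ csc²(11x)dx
Since d/dx[-cot(11x)]=11csc²(11x), integral=-cot(11x)/11+C

Answer: (-1/11)cot(11x)+C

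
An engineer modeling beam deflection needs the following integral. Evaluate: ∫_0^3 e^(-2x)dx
Antiderivative: (1/(-2))e^(-2x)
Evaluate: (1/(-2))(e^-6 - 1)

Answer: (e^-6 - 1)/(-2)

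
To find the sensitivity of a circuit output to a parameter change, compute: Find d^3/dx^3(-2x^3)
Apply power rule 3 times:
d^1: -6x^2
d^2: -12x
d^3: -12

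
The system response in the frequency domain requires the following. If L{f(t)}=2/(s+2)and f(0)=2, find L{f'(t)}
L{f'(t)} = s·F(s) - f(0) = 2s/(s+2)-2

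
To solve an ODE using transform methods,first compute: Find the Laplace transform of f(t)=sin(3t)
L{sin(wt)}=w/(s² + w²)
L{sin(3t)}=3/(s² + 9)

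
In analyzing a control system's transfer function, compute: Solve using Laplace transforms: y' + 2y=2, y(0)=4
Take L of both sides: sY(s) - 4 + 2Y(s) = 2/s
Y(s)(s + 2) = 2/s + 4
Y(s) = 2/(s(s + 2)) + 4/(s + 2)
Partial fractions: 2/(s(s + 2)) = 1/s - 1/(s + 2)
So Y(s) = 1/s + 3/(s + 2)
Inverse transform (L^(-1){1/s} = 1, L^(-1){1/(s + 2)} = e^(-2t)):

Answer: y(t) = 1 + 3·e^(-2t)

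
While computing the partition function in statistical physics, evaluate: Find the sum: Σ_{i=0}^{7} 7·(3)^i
Geometric series: S = a(1 - r^n)/(1 - r)
a = 7, r = 3, n = 8
S = 7(1-6561)/-2 = 22960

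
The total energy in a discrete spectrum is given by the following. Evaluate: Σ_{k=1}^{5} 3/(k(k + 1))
Partial fractions: 3/(k(k + 1))=3/k - 3/(k + 1)
Telescoping sum: 3(1 - 1/6)=3·5/6

Answer: 5/2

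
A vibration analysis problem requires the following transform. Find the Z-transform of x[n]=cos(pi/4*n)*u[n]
Z{cos(w0 * n) * u[n]}=z(z - cos(w0))/(z^2-2z * cos(w0)+1)
With w0=pi/4: X(z)=z(z - cos(pi/4))/(z^2-2z * cos(pi/4)+1)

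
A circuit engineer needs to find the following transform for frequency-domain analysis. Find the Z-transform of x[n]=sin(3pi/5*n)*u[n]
Z{sin(w0*n)*u[n]}=z*sin(w0)/(z^2-2z*cos(w0)+1)
With w0=3pi/5: X(z)=z*sin(3pi/5)/(z^2-2z*cos(3pi/5)+1)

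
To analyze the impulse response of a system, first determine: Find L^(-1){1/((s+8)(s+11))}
Partial fractions: 1/((s+8)(s+11)) = A/(s+8)+B/(s+11)
Cover-up: A = 1/(s+11)|_{s = -8} = 1/3; B = 1/(s+8)|_{s = -11} = -1/3
L^(-1) = (1/3)e^(-8t) - (1/3)e^(-11t)

Answer: (1/3)(e^(-8t) - e^(-11t))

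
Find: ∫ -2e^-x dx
Since d/dx[e^-x]=- e^-x, we get 2e^-x+C

Answer: 2e^-x+C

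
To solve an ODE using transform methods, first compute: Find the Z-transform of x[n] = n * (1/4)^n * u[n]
Using the property Z{n*a^n*u[n]} = az/(z-a)^2
With a = 1/4: X(z) = (1/4)z/(z - 1/4)^2, |z| > 1/4

Answer: (1/4)z/(z - 1/4)^2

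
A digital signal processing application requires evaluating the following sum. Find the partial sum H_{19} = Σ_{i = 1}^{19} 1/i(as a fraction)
H_19 = 1 + 1/2 + 1/3 + ... + 1/19
= 275295799/77597520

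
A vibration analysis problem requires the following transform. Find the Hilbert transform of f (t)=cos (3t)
The Hilbert transform shifts each frequency component by -pi/2.
H{cos(wt)}=sin(wt)
With w=3: H{cos(3t)}=sin(3t)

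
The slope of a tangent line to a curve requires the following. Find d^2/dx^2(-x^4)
Apply power rule 2 times:
d^1: -4x^3
d^2: -12x^2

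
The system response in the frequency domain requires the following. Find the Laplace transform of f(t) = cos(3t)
L{cos(wt)}=s/(s² + w²)
L{cos(3t)}=s/(s² + 9)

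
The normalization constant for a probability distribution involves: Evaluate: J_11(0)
J_n(0)=0 for all n > 0 (Bessel function of first kind)
J_11(0)=0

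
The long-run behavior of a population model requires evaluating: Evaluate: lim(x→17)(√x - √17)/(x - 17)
Multiply by conjugate (√x + √17)/(√x + √17):
=(x - 17)/((x - 17)(√x + √17))=1/(√x + √17)
As x → 17: 1/(2√17)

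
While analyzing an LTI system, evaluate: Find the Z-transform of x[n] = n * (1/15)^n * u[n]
Using the property Z{n*a^n*u[n]}=az/(z-a)^2
With a=1/15: X(z)=(1/15)z/(z - 1/15)^2, |z| > 1/15

Answer: (1/15)z/(z - 1/15)^2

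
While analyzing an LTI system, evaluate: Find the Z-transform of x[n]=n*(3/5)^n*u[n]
Using the property Z{n * a^n * u[n]} = az/(z-a)^2
With a = 3/5: X(z) = (3/5)z/(z - 3/5)^2, |z| > 3/5

Answer: (3/5)z/(z - 3/5)^2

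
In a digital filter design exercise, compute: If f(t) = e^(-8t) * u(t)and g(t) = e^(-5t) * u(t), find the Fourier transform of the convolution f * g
By the convolution theorem: F{f*g} = F(omega)*G(omega)
F(omega) = 1/(8+j*omega), G(omega) = 1/(5+j*omega)
F{f*g} = 1/((8+j*omega)(5+j*omega))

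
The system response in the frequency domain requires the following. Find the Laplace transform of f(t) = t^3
L{t^n}=n!/s^(n + 1)
L{t^3}=3!/s^4=6/s^4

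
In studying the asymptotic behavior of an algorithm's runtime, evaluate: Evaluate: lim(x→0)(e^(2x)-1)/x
L'Hôpital (0/0): lim 2e^(2x)/1 = 2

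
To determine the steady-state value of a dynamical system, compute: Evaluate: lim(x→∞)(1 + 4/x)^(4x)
Rewrite as [(1 + 4/x)^x]^4.
lim(1 + 4/x)^x=e^4, so limit=(e^4)^4=e^16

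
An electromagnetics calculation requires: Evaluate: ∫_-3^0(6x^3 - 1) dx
Step 1: Find antiderivative F(x)=(3/2)x^4 - x
Step 2: F(0) - F(-3)=0 - (249/2)=-249/2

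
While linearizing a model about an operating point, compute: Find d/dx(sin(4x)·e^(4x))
Product rule: (fg)'=f'g + fg'
f=sin(4x), f'=4·cos(4x)
g=e^(4x), g'=4·e^(4x)

Answer: 4·cos(4x)·e^(4x) + 4·sin(4x)·e^(4x)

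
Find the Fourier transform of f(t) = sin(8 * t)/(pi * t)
sin(W*t)/(pi*t)=(W/pi)*sinc(W*t/pi) is the impulse response of the ideal low-pass filter with cutoff W (here W=8).
Its Fourier transform is a rectangular function:
F(omega)=1 for |omega| < 8, 0 otherwise

Answer: rect(omega/16) [i.e., 1 for |omega| < 8, 0 otherwise]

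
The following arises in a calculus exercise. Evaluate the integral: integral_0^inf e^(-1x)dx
integral_0^inf e^(-1x) dx=[-1/1*e^(-1x)]_0^inf
=0 - (-1/1)=1/1

Answer: 1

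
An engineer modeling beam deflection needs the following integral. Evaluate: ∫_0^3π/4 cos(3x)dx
Antiderivative: sin(3x)/3
Evaluate at bounds: [sin(3·3π/4)/3] - [sin(3·0)/3]
= ((√2/2) - (0))/3 = √2/6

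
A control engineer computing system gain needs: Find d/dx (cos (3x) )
Chain rule: d/dx[cos(u)] = -sin(u)·u' where u = 3x
u' = 3

Answer: -3·sin(3x)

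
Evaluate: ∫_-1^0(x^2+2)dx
Step 1: Find antiderivative F(x) = (1/3)x^3+2x
Step 2: F(0) - F(-1) = 0 - (-7/3) = 7/3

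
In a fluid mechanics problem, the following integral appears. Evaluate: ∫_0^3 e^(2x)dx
Antiderivative: (1/2)e^(2x)
Evaluate: (1/2)(e^6-1)

Answer: (e^6-1)/2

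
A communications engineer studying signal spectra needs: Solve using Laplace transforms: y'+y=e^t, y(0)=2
Take L: sY - 2+Y=1/(s-1)
Y(s+1)=1/(s-1)+2
Y=1/((s-1)(s+1))+2/(s+1)
Partial fractions: 1/((s-1)(s+1))=(1/2)/(s-1) - (1/2)/(s+1)
So Y=(1/2)/(s-1)+(3/2)/(s+1)
Inverse Laplace transform (L^(-1){1/(s-1)}=e^t, L^(-1){1/(s+1)}=e^(-t)):

Answer: y(t)=(1/2)·e^t+(3/2)·e^(-t)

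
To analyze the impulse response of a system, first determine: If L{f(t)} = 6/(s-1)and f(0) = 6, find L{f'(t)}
L{f'(t)} = s·F(s) - f(0) = 6s/(s-1)-6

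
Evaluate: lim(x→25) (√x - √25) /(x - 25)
Multiply by conjugate (√x + √25)/(√x + √25):
=(x - 25)/((x - 25)(√x + √25))=1/(√x + √25)
As x → 25: 1/(2√25)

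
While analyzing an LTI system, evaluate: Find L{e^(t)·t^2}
First shifting: L{e^(at)f(t)}=F(s-a)
L{t^2}=2/s^3
Shift s → s-1: 2/(s-1)^3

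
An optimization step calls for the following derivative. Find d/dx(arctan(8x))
d/dx[arctan(u)] = u'/(1+u²), u = 8x, u' = 8

Answer: 8/(1+64x²)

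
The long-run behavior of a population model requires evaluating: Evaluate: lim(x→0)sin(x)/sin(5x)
sin(u) ≈ u for small u:
sin(x)/sin(5x) ≈ x/(5x)=1/5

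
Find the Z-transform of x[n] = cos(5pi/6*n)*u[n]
Z{cos(w0 * n) * u[n]} = z(z - cos(w0))/(z^2 - 2z * cos(w0) + 1)
With w0 = 5pi/6: X(z) = z(z - cos(5pi/6))/(z^2 - 2z * cos(5pi/6) + 1)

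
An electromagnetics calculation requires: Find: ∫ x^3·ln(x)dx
By parts: u=ln(x), dv=x^3 dx
du=1/x dx, v=x^4/4
=x^4·ln(x)/4 - ∫ x^3/4 dx
=x^4·ln(x)/4 - x^4/16 + C

Answer: x^4(ln(x)/4 - 1/16) + C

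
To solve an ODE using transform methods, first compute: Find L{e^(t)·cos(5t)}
First shifting: L{e^(at)f(t)} = F(s-a)
L{cos(5t)} = s/(s²+25)
Shift: (s-1)/((s-1)²+25)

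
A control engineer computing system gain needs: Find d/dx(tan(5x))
Chain rule: d/dx[tan(u)]=sec²(u)·u' where u=5x
u'=5

Answer: 5·sec²(5x)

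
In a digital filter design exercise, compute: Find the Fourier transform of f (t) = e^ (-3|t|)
Using the standard pair: F{e^(-a|t|)} = 2a/(a^2 + omega^2)
With a = 3: F(omega) = 6/(9 + omega^2)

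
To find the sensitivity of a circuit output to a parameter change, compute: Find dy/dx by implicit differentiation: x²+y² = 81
Differentiate both sides: 2x + 2y·(dy/dx)=0
Solve: dy/dx=-2x/(2y)=-x/y

Answer: dy/dx=-x/y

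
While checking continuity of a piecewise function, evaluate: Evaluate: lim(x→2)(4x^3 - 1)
Polynomial is continuous, so substitute x = 2:
4·2^3-1 = 31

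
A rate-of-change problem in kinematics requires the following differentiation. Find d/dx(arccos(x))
d/dx[arccos(u)] = -u'/√(1-u²), u = x, u' = 1

Answer: -1/√(1-x²)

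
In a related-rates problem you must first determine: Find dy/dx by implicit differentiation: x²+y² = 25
Differentiate both sides: 2x+2y·(dy/dx) = 0
Solve: dy/dx = -2x/(2y) = -x/y

Answer: dy/dx = -x/y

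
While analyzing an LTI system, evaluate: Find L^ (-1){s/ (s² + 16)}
L^(-1){s/(s²+w²)}=cos(wt)
Here w=4

Answer: cos(4t)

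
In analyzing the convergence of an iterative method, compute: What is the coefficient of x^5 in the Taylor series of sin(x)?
sin(x)=Σ (-1)^k x^(2k+1)/(2k+1)!
For x^5: (-1)^2/5!=1/120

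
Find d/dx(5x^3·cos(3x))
Product rule: (fg)'=f'g+fg'
f=5x^3, f'=15x^2
g=cos(3x), g'=-3·sin(3x)

Answer: 15x^2·cos(3x)-15x^3·sin(3x)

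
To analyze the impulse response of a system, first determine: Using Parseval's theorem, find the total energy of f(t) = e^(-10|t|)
Parseval's theorem: E=integral |f(t)|^2 dt=(1/2pi) integral |F(omega)|^2 domega
E=integral_{-inf}^{inf} e^(-20|t|) dt=2 * integral_0^inf e^(-20t) dt=2/(2 * 10)=1/10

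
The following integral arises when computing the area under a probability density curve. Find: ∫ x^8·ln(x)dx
By parts: u = ln(x), dv = x^8 dx
du = 1/x dx, v = x^9/9
= x^9·ln(x)/9 - ∫ x^8/9 dx
= x^9·ln(x)/9 - x^9/81 + C

Answer: x^9(ln(x)/9 - 1/81) + C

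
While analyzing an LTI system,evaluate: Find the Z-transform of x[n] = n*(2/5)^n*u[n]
Using the property Z{n * a^n * u[n]} = az/(z-a)^2
With a = 2/5: X(z) = (2/5)z/(z - 2/5)^2, |z| > 2/5

Answer: (2/5)z/(z - 2/5)^2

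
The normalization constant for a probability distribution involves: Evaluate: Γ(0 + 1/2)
Γ(1/2)=√π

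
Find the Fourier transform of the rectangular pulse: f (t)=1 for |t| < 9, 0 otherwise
F(omega)=integral from -9 to 9 of e^(-j*omega*t) dt
=2*sin(9*omega)/omega=18*sinc(9*omega/pi)

Answer: 2*sin(9*omega)/omega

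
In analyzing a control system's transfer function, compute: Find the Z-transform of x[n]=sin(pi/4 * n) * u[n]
Z{sin(w0 * n) * u[n]}=z * sin(w0)/(z^2 - 2z * cos(w0) + 1)
With w0=pi/4: X(z)=z * sin(pi/4)/(z^2 - 2z * cos(pi/4) + 1)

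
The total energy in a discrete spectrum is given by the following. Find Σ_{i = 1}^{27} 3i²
= 3·n(n + 1)(2n + 1)/6 = 3·27·28·55/6 = 20790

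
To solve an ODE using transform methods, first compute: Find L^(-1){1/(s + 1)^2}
L^(-1){1/(s-a)^n}=t^(n-1)·e^(at)/(n-1)!
Here a=-1, n=2: t^1·e^(-t)/1

Answer: t·e^(-t)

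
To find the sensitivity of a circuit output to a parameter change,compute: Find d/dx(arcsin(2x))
d/dx[arcsin(u)]=u'/√(1-u²), u=2x, u'=2

Answer: 2/√(1-4x²)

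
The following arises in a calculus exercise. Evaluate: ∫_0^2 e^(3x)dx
Antiderivative: (1/3)e^(3x)
Evaluate: (1/3)(e^6-1)

Answer: (e^6-1)/3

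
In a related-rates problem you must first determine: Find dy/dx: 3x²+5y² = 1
Differentiate: 6x+10y·(dy/dx)=0
dy/dx=-6x/(10y)=-(3/5)·(x/y)

Answer: dy/dx=-(3/5)·(x/y)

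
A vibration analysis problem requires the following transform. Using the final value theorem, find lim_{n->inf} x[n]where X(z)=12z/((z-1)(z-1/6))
Final value theorem: lim x[n]=lim_{z->1} (z-1)*X(z)
(z-1)*X(z)=12z/(z-1/6)
As z->1: 12/(1-1/6)=12/(5/6)=72/5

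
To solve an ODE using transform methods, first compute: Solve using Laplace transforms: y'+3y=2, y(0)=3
Take L of both sides: sY(s) - 3 + 3Y(s)=2/s
Y(s)(s + 3)=2/s + 3
Y(s)=2/(s(s + 3)) + 3/(s + 3)
Partial fractions: 2/(s(s + 3))=(2/3)/s - (2/3)/(s + 3)
So Y(s)=(2/3)/s + (7/3)/(s + 3)
Inverse transform (L^(-1){1/s}=1, L^(-1){1/(s + 3)}=e^(-3t)):

Answer: y(t)=2/3 + (7/3)·e^(-3t)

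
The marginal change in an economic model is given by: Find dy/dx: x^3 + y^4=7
Differentiate: 3x^2+4y^3·(dy/dx)=0
dy/dx=-3x^2/(4y^3)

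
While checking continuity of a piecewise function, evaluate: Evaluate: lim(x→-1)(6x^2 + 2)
Polynomial is continuous, so substitute x=-1:
6·(-1)^2+2=8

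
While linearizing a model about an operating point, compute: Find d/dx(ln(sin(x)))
Chain rule: d/dx[ln(u)] = u'/u where u = sin(x)
u' = cos(x)

Answer: (cos(x))/(sin(x))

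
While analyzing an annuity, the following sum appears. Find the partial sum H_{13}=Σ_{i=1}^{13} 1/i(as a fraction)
H_13 = 1+1/2+1/3+...+1/13
= 1145993/360360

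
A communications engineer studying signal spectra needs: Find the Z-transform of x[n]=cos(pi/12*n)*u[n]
Z{cos(w0 * n) * u[n]}=z(z - cos(w0))/(z^2-2z * cos(w0)+1)
With w0=pi/12: X(z)=z(z - cos(pi/12))/(z^2-2z * cos(pi/12)+1)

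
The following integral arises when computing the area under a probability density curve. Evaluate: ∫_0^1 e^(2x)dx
Antiderivative: (1/2)e^(2x)
Evaluate: (1/2)(e^2-1)

Answer: (e^2-1)/2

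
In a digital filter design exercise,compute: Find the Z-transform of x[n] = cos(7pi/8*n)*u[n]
Z{cos(w0*n)*u[n]}=z(z - cos(w0))/(z^2-2z*cos(w0)+1)
With w0=7pi/8: X(z)=z(z - cos(7pi/8))/(z^2-2z*cos(7pi/8)+1)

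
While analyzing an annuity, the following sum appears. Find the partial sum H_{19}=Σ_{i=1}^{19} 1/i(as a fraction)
H_19 = 1+1/2+1/3+...+1/19
= 275295799/77597520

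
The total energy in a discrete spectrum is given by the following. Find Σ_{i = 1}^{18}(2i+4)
=2·Σ i + 4·18=2·171 + 72=414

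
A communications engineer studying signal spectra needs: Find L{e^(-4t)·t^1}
First shifting: L{e^(at)f(t)}=F(s-a)
L{t^1}=1/s^2
Shift s → s + 4: 1/(s + 4)^2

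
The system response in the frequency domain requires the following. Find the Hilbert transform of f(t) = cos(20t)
The Hilbert transform shifts each frequency component by -pi/2.
H{cos(wt)}=sin(wt)
With w=20: H{cos(20t)}=sin(20t)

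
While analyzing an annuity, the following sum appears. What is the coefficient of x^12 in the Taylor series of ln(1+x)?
ln(1 + x) = Σ (-1)^(n + 1) x^n/n
Coefficient of x^12 = (-1)^13/12 = -1/12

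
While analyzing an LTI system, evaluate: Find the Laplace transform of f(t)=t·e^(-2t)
L{t·e^(at)} = 1/(s-a)²
L{t·e^(-2t)} = 1/(s + 2)²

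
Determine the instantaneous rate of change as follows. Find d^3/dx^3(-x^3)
Apply power rule 3 times:
d^1: -3x^2
d^2: -6x
d^3: -6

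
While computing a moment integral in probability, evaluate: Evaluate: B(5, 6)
B(x,y) = Γ(x)Γ(y)/Γ(x+y) = (x-1)!(y-1)!/(x+y-1)!
B(5,6) = 4!·5!/10! = 1/1260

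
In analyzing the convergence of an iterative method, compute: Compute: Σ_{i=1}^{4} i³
Using formula: Σ i^3=[n(n+1)/2]²=[4·5/2]²=100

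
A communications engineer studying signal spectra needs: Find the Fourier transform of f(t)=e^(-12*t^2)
The Fourier transform of a Gaussian e^(-a * t^2) is sqrt(pi/a) * e^(-omega^2/(4a)).
With a=12: F(omega)=sqrt(pi/12) * e^(-omega^2/48)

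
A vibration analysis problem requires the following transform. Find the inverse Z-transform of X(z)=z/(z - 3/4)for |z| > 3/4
Standard pair: z/(z-a) <-> a^n * u[n] for causal signals
With a=3/4: x[n]=(3/4)^n * u[n]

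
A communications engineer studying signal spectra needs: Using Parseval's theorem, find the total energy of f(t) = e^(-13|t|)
Parseval's theorem: E=integral |f(t)|^2 dt=(1/2pi) integral |F(omega)|^2 domega
E=integral_{-inf}^{inf} e^(-26|t|) dt=2*integral_0^inf e^(-26t) dt=2/(2*13)=1/13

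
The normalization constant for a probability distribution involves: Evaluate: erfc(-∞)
erfc(x)=1 - erf(x); erfc(-∞)=1 - erf(-∞)=1 - (-1)=2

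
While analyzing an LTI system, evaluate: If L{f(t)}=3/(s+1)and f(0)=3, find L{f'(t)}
L{f'(t)} = s·F(s) - f(0) = 3s/(s+1)-3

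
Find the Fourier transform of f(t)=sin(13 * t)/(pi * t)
sin(W*t)/(pi*t) = (W/pi)*sinc(W*t/pi) is the impulse response of the ideal low-pass filter with cutoff W (here W = 13).
Its Fourier transform is a rectangular function:
F(omega) = 1 for |omega| < 13, 0 otherwise

Answer: rect(omega/26) [i.e., 1 for |omega| < 13, 0 otherwise]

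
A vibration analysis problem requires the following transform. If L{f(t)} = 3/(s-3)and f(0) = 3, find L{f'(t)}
L{f'(t)} = s·F(s) - f(0) = 3s/(s-3)-3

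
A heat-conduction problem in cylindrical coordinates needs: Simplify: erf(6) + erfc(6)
By definition erfc(x)=1 - erf(x)
erf(6) + erfc(6)=erf(6) + 1 - erf(6)=1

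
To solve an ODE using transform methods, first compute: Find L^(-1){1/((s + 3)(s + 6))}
Partial fractions: 1/((s+3)(s+6)) = A/(s+3)+B/(s+6)
Cover-up: A = 1/(s+6)|_{s = -3} = 1/3; B = 1/(s+3)|_{s = -6} = -1/3
L^(-1) = (1/3)e^(-3t) - (1/3)e^(-6t)

Answer: (1/3)(e^(-3t) - e^(-6t))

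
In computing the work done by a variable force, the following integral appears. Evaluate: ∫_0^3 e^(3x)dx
Antiderivative: (1/3)e^(3x)
Evaluate: (1/3)(e^9 - 1)

Answer: (e^9 - 1)/3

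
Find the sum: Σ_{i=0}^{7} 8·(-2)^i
Geometric series: S = a(1 - r^n)/(1 - r)
a = 8, r = -2, n = 8
S = 8(1 - 256)/3 = -680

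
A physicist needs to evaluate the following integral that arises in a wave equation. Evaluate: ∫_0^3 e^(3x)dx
Antiderivative: (1/3)e^(3x)
Evaluate: (1/3)(e^9-1)

Answer: (e^9-1)/3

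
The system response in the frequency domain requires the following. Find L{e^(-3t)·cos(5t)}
First shifting: L{e^(at)f(t)}=F(s-a)
L{cos(5t)}=s/(s² + 25)
Shift: (s + 3)/((s + 3)² + 25)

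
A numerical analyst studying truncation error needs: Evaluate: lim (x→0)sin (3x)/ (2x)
L'Hôpital (0/0): lim 3cos(3x)/2=3/2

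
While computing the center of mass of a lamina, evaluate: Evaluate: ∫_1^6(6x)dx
Step 1: Find antiderivative F(x)=3x^2
Step 2: F(6) - F(1)=108 - (3)=105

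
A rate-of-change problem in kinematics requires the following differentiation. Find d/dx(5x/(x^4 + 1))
Quotient rule: (f/g)'=(f'g - fg')/g²
f=5x, f'=5
g=x^4+1, g'=4x^3

Answer: (5·(x^4+1)-20x^4)/(x^4+1)²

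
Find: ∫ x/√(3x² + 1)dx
Let u=3x²+1, du=6x dx
∫ (1/6)·u^(-1/2) du=√u/3+C

Answer: √(3x²+1)/3+C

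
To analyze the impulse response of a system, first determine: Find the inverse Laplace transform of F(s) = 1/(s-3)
L^(-1){1/(s-a)} = c·e^(at)
Here a = 3, c = 1

Answer: e^(3t)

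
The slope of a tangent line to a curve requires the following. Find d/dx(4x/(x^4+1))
Quotient rule: (f/g)' = (f'g - fg')/g²
f = 4x, f' = 4
g = x^4 + 1, g' = 4x^3

Answer: (4·(x^4 + 1) - 16x^4)/(x^4 + 1)²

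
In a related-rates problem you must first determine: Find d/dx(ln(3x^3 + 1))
Chain rule: d/dx[ln(u)]=u'/u where u=3x^3 + 1
u'=9x^2

Answer: (9x^2)/(3x^3 + 1)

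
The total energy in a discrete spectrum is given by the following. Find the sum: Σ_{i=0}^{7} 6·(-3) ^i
Geometric series: S = a(1 - r^n)/(1 - r)
a = 6, r = -3, n = 8
S = 6(1 - 6561)/4 = -9840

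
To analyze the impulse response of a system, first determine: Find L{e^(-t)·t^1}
First shifting: L{e^(at)f(t)}=F(s-a)
L{t^1}=1/s^2
Shift s → s+1: 1/(s+1)^2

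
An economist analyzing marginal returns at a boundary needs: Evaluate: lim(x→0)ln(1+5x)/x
L'Hôpital (0/0): lim 5/(1+5x) / 1 = 5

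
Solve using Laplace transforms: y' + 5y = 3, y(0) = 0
Take L of both sides: sY(s)-0+5Y(s)=3/s
Y(s)(s+5)=3/s+0
Y(s)=3/(s(s+5))+0/(s+5)
Partial fractions: 3/(s(s+5))=(3/5)/s - (3/5)/(s+5)
So Y(s)=(3/5)/s - (3/5)/(s+5)
Inverse transform (L^(-1){1/s}=1, L^(-1){1/(s+5)}=e^(-5t)):

Answer: y(t)=3/5 - (3/5)·e^(-5t)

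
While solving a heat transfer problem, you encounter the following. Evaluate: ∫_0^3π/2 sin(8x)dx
Antiderivative: -cos(8x)/8
Evaluate at bounds: [-cos(8·3π/2)/8] - [-cos(8·0)/8]
= (-(1) + (1))/8 = 0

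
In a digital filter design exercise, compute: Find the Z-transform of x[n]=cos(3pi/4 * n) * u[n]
Z{cos(w0*n)*u[n]} = z(z - cos(w0))/(z^2-2z*cos(w0)+1)
With w0 = 3pi/4: X(z) = z(z - cos(3pi/4))/(z^2-2z*cos(3pi/4)+1)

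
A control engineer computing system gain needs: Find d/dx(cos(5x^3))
Chain rule: d/dx[cos(u)] = -sin(u)·u' where u = 5x^3
u' = 15x^2

Answer: -15x^2·sin(5x^3)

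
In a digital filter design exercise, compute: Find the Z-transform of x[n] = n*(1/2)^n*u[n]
Using the property Z{n * a^n * u[n]}=az/(z-a)^2
With a=1/2: X(z)=(1/2)z/(z - 1/2)^2, |z| > 1/2

Answer: (1/2)z/(z - 1/2)^2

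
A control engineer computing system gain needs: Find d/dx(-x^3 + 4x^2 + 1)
Power rule: d/dx(ax^n) = n·a·x^(n-1)
Term by term: -3·x^2+8·x

Answer: -3x^2+8x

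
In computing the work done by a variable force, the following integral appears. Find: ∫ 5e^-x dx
Since d/dx[e^-x] = - e^-x, we get -5e^-x+C

Answer: -5e^-x+C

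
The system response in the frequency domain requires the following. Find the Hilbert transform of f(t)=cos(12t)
The Hilbert transform shifts each frequency component by -pi/2.
H{cos(wt)}=sin(wt)
With w=12: H{cos(12t)}=sin(12t)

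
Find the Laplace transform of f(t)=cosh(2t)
L{cosh(at)} = s/(s²-a²)
L{cosh(2t)} = s/(s²-4)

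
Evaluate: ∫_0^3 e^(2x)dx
Antiderivative: (1/2)e^(2x)
Evaluate: (1/2)(e^6 - 1)

Answer: (e^6 - 1)/2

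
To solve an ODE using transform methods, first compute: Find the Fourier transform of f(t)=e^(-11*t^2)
The Fourier transform of a Gaussian e^(-a * t^2) is sqrt(pi/a) * e^(-omega^2/(4a)).
With a=11: F(omega)=sqrt(pi/11) * e^(-omega^2/44)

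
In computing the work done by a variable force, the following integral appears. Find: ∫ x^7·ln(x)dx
By parts: u=ln(x), dv=x^7 dx
du=1/x dx, v=x^8/8
=x^8·ln(x)/8 - ∫ x^7/8 dx
=x^8·ln(x)/8 - x^8/64+C

Answer: x^8(ln(x)/8-1/64)+C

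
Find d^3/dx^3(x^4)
Apply power rule 3 times:
d^1: 4x^3
d^2: 12x^2
d^3: 24x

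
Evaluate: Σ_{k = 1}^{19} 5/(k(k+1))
Partial fractions: 5/(k(k+1))=5/k - 5/(k+1)
Telescoping sum: 5(1-1/20)=5·19/20

Answer: 19/4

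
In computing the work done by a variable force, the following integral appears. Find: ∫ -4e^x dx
Since d/dx[e^x] = +e^x, we get -4e^x+C

Answer: -4e^x+C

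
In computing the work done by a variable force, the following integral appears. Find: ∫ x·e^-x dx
Integration by parts: u=x, dv=e^-x dx
du=dx, v=-e^-x
=-x·e^-x - ∫ -e^-x dx
=-x·e^-x - e^-x + C

Answer: -e^-x(x + 1) + C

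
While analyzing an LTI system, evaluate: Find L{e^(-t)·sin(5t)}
First shifting: L{e^(at)f(t)} = F(s-a)
L{sin(5t)} = 5/(s² + 25)
Shift: 5/((s + 1)² + 25)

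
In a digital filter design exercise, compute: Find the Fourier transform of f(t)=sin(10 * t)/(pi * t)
sin(W*t)/(pi*t)=(W/pi)*sinc(W*t/pi) is the impulse response of the ideal low-pass filter with cutoff W (here W=10).
Its Fourier transform is a rectangular function:
F(omega)=1 for |omega| < 10, 0 otherwise

Answer: rect(omega/20) [i.e., 1 for |omega| < 10, 0 otherwise]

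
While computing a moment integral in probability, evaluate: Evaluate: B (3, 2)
B(x,y) = Γ(x)Γ(y)/Γ(x+y) = (x-1)!(y-1)!/(x+y-1)!
B(3,2) = 2!·1!/4! = 1/12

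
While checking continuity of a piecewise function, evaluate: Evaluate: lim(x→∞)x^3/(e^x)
Apply L'Hôpital 3 times (∞/∞ each time):
Eventually get 3!/(e^x) → 0

Answer: 0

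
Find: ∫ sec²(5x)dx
Since d/dx[tan(5x)]=5sec²(5x), integral=tan(5x)/5 + C

Answer: (1/5)tan(5x) + C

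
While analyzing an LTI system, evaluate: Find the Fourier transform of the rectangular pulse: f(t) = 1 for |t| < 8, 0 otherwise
F(omega)=integral from -8 to 8 of e^(-j*omega*t) dt
=2*sin(8*omega)/omega=16*sinc(8*omega/pi)

Answer: 2*sin(8*omega)/omega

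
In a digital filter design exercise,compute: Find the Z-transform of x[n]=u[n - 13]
Using the time-shift property: Z{u[n-13]} = z^(-13) * z/(z-1)
= z^(-12)/(z-1)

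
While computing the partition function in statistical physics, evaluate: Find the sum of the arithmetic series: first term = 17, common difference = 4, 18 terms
Last term: a_n = 17+(18-1)·4 = 85
Sum = n(a_1+a_n)/2 = 18(17+85)/2 = 918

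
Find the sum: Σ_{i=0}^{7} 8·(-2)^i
Geometric series: S = a(1 - r^n)/(1 - r)
a = 8, r = -2, n = 8
S = 8(1-256)/3 = -680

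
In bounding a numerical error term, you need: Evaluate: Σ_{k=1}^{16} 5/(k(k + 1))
Partial fractions: 5/(k(k+1))=5/k - 5/(k+1)
Telescoping sum: 5(1-1/17)=5·16/17

Answer: 80/17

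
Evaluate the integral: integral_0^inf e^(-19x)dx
integral_0^inf e^(-19x) dx = [-1/19*e^(-19x)]_0^inf
= 0 - (-1/19) = 1/19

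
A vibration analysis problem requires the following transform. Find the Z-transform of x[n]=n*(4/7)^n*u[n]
Using the property Z{n*a^n*u[n]} = az/(z-a)^2
With a = 4/7: X(z) = (4/7)z/(z - 4/7)^2, |z| > 4/7

Answer: (4/7)z/(z - 4/7)^2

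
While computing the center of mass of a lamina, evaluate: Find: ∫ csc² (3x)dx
Since d/dx[-cot(3x)]=3csc²(3x), integral=-cot(3x)/3 + C

Answer: (-1/3)cot(3x) + C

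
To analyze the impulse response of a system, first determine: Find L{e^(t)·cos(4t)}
First shifting: L{e^(at)f(t)} = F(s-a)
L{cos(4t)} = s/(s²+16)
Shift: (s-1)/((s-1)²+16)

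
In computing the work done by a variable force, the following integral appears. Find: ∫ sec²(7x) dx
Since d/dx[tan(7x)]=7sec²(7x), integral=tan(7x)/7+C

Answer: (1/7)tan(7x)+C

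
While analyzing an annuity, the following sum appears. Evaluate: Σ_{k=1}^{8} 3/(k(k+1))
Partial fractions: 3/(k(k + 1)) = 3/k - 3/(k + 1)
Telescoping sum: 3(1 - 1/9) = 3·8/9

Answer: 8/3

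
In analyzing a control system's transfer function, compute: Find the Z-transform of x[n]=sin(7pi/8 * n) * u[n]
Z{sin(w0*n)*u[n]}=z*sin(w0)/(z^2-2z*cos(w0)+1)
With w0=7pi/8: X(z)=z*sin(7pi/8)/(z^2-2z*cos(7pi/8)+1)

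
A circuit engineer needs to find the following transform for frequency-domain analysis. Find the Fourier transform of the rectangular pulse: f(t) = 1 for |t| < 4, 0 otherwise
F(omega) = integral from -4 to 4 of e^(-j*omega*t) dt
= 2*sin(4*omega)/omega = 8*sinc(4*omega/pi)

Answer: 2*sin(4*omega)/omega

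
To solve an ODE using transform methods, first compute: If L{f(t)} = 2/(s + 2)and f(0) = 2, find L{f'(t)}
L{f'(t)}=s·F(s) - f(0)=2s/(s + 2) - 2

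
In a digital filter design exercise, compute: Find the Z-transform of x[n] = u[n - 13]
Using the time-shift property: Z{u[n-13]} = z^(-13)*z/(z-1)
= z^(-12)/(z-1)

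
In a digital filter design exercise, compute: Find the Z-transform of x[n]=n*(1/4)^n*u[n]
Using the property Z{n * a^n * u[n]}=az/(z-a)^2
With a=1/4: X(z)=(1/4)z/(z - 1/4)^2, |z| > 1/4

Answer: (1/4)z/(z - 1/4)^2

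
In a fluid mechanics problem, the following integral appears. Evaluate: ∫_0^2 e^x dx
Antiderivative: e^x
Evaluate: (e^2-1)

Answer: e^2-1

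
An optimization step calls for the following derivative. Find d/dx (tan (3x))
Chain rule: d/dx[tan(u)]=sec²(u)·u' where u=3x
u'=3

Answer: 3·sec²(3x)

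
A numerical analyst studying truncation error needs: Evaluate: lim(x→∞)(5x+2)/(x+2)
Divide numerator and denominator by x:
lim (5+2/x)/(1+2/x)=5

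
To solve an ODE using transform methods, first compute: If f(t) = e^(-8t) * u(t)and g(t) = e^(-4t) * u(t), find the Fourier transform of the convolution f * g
By the convolution theorem: F{f*g}=F(omega)*G(omega)
F(omega)=1/(8 + j*omega), G(omega)=1/(4 + j*omega)
F{f*g}=1/((8 + j*omega)(4 + j*omega))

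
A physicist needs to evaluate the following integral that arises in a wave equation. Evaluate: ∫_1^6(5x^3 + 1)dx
Step 1: Find antiderivative F(x)=(5/4)x^4+x
Step 2: F(6) - F(1)=1626 - (9/4)=6495/4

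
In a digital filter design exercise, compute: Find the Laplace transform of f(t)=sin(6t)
L{sin(wt)} = w/(s² + w²)
L{sin(6t)} = 6/(s² + 36)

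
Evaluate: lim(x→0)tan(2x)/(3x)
tan(u) ≈ u for small u:
tan(2x)/(3x) ≈ 2x/(3x) = 2/3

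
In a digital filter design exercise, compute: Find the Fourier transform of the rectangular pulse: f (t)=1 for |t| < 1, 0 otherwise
F(omega) = integral from -1 to 1 of e^(-j*omega*t) dt
= 2*sin(1*omega)/omega = 2*sinc(1*omega/pi)

Answer: 2*sin(1*omega)/omega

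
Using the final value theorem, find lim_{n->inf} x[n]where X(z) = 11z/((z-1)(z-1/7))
Final value theorem: lim x[n]=lim_{z->1} (z-1)*X(z)
(z-1)*X(z)=11z/(z-1/7)
As z->1: 11/(1-1/7)=11/(6/7)=77/6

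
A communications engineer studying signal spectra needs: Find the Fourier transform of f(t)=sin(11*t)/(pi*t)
sin(W*t)/(pi*t) = (W/pi)*sinc(W*t/pi) is the impulse response of the ideal low-pass filter with cutoff W (here W = 11).
Its Fourier transform is a rectangular function:
F(omega) = 1 for |omega| < 11, 0 otherwise

Answer: rect(omega/22) [i.e., 1 for |omega| < 11, 0 otherwise]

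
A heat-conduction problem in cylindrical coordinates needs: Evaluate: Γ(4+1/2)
Γ(n + 1/2) = (2n)!√π/(4^n·n!)
= 40320√π/(256·24) = (105/16)·√π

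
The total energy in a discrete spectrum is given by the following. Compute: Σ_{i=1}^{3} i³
Using formula: Σ i^3=[n(n+1)/2]²=[3·4/2]²=36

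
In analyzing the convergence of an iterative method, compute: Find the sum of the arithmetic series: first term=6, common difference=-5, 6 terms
Last term: a_n=6+(6-1)·-5=-19
Sum=n(a_1+a_n)/2=6(6+(-19))/2=-39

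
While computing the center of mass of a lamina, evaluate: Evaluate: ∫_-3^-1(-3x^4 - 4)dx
Step 1: Find antiderivative F(x)=(-3/5)x^5 - 4x
Step 2: F(-1) - F(-3)=23/5 - (789/5)=-766/5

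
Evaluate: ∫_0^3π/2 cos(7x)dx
Antiderivative: sin(7x)/7
Evaluate at bounds: [sin(7·3π/2)/7] - [sin(7·0)/7]
= ((1) - (0))/7 = 1/7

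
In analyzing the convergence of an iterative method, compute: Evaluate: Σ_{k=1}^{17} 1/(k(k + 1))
Partial fractions: 1/(k(k+1))=1/k - 1/(k+1)
Telescoping sum: 1(1-1/18)=1·17/18

Answer: 17/18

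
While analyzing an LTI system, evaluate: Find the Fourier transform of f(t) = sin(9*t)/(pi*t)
sin(W * t)/(pi * t) = (W/pi) * sinc(W * t/pi) is the impulse response of the ideal low-pass filter with cutoff W (here W = 9).
Its Fourier transform is a rectangular function:
F(omega) = 1 for |omega| < 9, 0 otherwise

Answer: rect(omega/18) [i.e., 1 for |omega| < 9, 0 otherwise]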